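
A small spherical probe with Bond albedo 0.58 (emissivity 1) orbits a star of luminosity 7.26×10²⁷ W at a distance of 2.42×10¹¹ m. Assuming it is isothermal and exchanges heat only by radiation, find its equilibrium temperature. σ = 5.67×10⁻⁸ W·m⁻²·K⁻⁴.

T ≈ 368 K

First find the stellar flux at distance d: S = L/(4πd²) = 7.26×10²⁷/(4π·(2.42×10¹¹)²) = 9865 W/m².
For an isothermal sphere, absorbed (1−a)S·πr² = emitted σ·4πr²·T⁴, so T⁴ = (1−a)S/(4σ).
T⁴ = 0.420·9865/(4·5.67×10⁻⁸) = 1.827×10¹⁰ K⁴.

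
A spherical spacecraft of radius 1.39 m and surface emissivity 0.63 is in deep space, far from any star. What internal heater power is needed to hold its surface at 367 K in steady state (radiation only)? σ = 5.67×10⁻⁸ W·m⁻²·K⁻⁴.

P = εσ·4πr²·T⁴.
4πr² = 24.28 m²; T⁴ = 1.814×10¹⁰ K⁴.
P = 0.63·5.67×10⁻⁸·24.28·1.814×10¹⁰.

P ≈ 15700 W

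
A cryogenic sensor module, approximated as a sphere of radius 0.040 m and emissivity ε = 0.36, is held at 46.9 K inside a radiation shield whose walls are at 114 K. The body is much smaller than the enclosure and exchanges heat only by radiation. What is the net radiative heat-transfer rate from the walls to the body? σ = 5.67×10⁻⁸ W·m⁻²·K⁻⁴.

P_net ≈ 0.0673 W

For a small grey body in a large enclosure: P_net = εσA(T_body⁴ − T_wall⁴).
A = 4πr² = 0.02011 m²; T_body⁴ − T_wall⁴ = 4.838×10⁶ − 1.689×10⁸ = -1.641×10⁸ K⁴.
|P_net| = 0.36·5.67×10⁻⁸·0.02011·1.641×10⁸.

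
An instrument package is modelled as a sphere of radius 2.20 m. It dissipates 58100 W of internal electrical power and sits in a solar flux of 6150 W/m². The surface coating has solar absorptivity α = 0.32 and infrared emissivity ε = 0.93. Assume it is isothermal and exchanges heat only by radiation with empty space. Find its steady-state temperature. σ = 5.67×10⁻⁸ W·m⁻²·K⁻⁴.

At steady state, absorbed solar power + internal power = radiated power.
Absorbed: α·S·A_cross = 0.32·6150·15.21 = 29920 W (cross-section πr²).
Total input = 29920 + 58100 = 88020 W.
Radiated: εσ·A_surf·T⁴ with A_surf = 4πr² = 60.82 m².
T⁴ = 88020/(0.93·5.67×10⁻⁸·60.82) = 2.745×10¹⁰ K⁴.

T ≈ 407 K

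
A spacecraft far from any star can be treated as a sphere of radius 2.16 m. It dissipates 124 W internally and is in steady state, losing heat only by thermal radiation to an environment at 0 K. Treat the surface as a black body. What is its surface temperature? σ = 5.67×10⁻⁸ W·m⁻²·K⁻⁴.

T ≈ 78.2 K

Steady state: internal power = radiated power, P = εσA T⁴.
Radiating area A = 4πr² = 58.63 m².
T⁴ = P/(εσA) = 124/(1.0·5.67×10⁻⁸·58.63) = 3.730×10⁷ K⁴.
T = (3.730×10⁷)^(1/4).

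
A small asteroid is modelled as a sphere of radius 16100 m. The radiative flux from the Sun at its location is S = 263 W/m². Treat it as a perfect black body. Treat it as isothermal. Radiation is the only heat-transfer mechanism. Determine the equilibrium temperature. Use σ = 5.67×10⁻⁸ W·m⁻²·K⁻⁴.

T ≈ 185 K

At equilibrium, absorbed power = emitted power.
Absorbing cross-section = πr² = 8.143×10⁸ m²; emitting surface = 4πr² = 3.257×10⁹ m² (ratio 4).
S·A_cross = εσ·A_surf·T⁴  ⇒  T⁴ = S/(4σ).
T⁴ = 1.00·263/(4·5.67×10⁻⁸) = 1.160×10⁹ K⁴.
T = (1.160×10⁹)^(1/4).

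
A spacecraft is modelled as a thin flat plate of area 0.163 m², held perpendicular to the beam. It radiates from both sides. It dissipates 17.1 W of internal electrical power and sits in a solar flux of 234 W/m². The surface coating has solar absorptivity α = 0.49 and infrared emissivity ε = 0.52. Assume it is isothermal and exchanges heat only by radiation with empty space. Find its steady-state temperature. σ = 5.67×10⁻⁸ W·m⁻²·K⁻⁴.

At steady state, absorbed solar power + internal power = radiated power.
Absorbed: α·S·A_cross = 0.49·234·0.1630 = 18.69 W (cross-section A).
Total input = 18.69 + 17.1 = 35.79 W.
Radiated: εσ·A_surf·T⁴ with A_surf = 2A = 0.3260 m².
T⁴ = 35.79/(0.52·5.67×10⁻⁸·0.3260) = 3.724×10⁹ K⁴.

T ≈ 247 K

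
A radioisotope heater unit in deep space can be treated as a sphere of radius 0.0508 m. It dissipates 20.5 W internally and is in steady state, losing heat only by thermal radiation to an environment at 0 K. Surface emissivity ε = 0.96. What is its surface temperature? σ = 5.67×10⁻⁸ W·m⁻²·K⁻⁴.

T ≈ 328 K

Steady state: internal power = radiated power, P = εσA T⁴.
Radiating area A = 4πr² = 0.03243 m².
T⁴ = P/(εσA) = 20.5/(0.96·5.67×10⁻⁸·0.03243) = 1.161×10¹⁰ K⁴.
T = (1.161×10¹⁰)^(1/4).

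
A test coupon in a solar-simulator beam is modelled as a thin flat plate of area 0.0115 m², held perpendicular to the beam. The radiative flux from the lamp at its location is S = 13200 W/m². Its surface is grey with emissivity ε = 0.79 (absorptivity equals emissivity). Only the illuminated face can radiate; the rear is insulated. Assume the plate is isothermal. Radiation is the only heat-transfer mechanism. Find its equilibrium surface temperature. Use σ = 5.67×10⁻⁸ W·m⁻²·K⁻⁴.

At equilibrium, absorbed power = emitted power.
Absorbing cross-section = A = 0.01150 m²; emitting surface = A = 0.01150 m² (ratio 1).
εS·A_cross = εσ·A_surf·T⁴  ⇒  T⁴ = S/(1σ)   (ε cancels).
T⁴ = 13200/(1·5.67×10⁻⁸) = 2.328×10¹¹ K⁴.
T = (2.328×10¹¹)^(1/4).

T ≈ 695 K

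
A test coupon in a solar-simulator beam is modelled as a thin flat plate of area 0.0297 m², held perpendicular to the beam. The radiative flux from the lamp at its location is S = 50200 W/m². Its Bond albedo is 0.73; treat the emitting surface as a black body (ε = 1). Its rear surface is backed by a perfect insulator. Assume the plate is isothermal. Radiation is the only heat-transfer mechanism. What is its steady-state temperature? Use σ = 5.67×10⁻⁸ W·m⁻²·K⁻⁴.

At equilibrium, absorbed power = emitted power.
Absorbing cross-section = A = 0.02970 m²; emitting surface = A = 0.02970 m² (ratio 1).
(1−a)S·A_cross = εσ·A_surf·T⁴  ⇒  T⁴ = (1−a)S/(1σ).
T⁴ = 0.270·50200/(1·5.67×10⁻⁸) = 2.390×10¹¹ K⁴.
T = (2.390×10¹¹)^(1/4).

T ≈ 699 K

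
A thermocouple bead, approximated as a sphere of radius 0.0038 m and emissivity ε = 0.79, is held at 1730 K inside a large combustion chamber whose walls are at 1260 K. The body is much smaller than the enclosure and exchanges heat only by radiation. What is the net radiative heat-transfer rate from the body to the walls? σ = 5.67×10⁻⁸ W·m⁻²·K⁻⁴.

For a small grey body in a large enclosure: P_net = εσA(T_body⁴ − T_wall⁴).
A = 4πr² = 1.815×10⁻⁴ m²; T_body⁴ − T_wall⁴ = 8.957×10¹² − 2.520×10¹² = 6.437×10¹² K⁴.
|P_net| = 0.79·5.67×10⁻⁸·1.815×10⁻⁴·6.437×10¹².

P_net ≈ 52.3 W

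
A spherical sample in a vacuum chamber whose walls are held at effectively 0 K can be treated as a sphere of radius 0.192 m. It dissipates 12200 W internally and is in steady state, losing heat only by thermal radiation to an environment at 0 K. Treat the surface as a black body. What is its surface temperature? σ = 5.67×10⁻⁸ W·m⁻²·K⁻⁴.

T ≈ 826 K

Steady state: internal power = radiated power, P = εσA T⁴.
Radiating area A = 4πr² = 0.4632 m².
T⁴ = P/(εσA) = 12200/(1.0·5.67×10⁻⁸·0.4632) = 4.645×10¹¹ K⁴.
T = (4.645×10¹¹)^(1/4).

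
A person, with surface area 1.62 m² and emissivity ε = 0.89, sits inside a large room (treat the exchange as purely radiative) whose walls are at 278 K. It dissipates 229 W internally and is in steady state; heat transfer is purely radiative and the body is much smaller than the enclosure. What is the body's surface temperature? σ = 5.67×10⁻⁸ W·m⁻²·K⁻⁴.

T ≈ 306 K

For a small grey body in a large enclosure, net radiated power = εσA(T⁴ − T_w⁴).
Steady state: P = εσA(T⁴ − T_w⁴) with A = 1.62 m².
T⁴ = P/(εσA) + T_w⁴ = 229/(0.89·5.67×10⁻⁸·1.620) + (278)⁴
    = 2.801×10⁹ + 5.973×10⁹ = 8.774×10⁹ K⁴.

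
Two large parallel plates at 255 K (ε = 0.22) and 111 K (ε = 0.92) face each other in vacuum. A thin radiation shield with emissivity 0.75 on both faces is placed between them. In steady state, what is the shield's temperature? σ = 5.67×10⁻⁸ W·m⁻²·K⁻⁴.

In steady state the net flux on the hot side equals that on the cold side.
σ(T₁⁴−T_s⁴)/D₁ = σ(T_s⁴−T₂⁴)/D₂, with D₁ = 1/ε₁+1/ε_s−1 = 4.879, D₂ = 1/ε_s+1/ε₂−1 = 1.420.
Solve for T_s⁴: T_s⁴ = (D₂·T₁⁴ + D₁·T₂⁴)/(D₁+D₂) = 1.071×10⁹ K⁴.

T_s ≈ 181 K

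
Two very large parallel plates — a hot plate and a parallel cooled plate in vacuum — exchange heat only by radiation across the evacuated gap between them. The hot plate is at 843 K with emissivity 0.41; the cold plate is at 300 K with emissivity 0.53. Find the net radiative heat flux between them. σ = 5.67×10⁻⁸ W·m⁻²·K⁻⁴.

q ≈ 8470 W/m²

For two infinite grey parallel plates, q = σ(T₁⁴ − T₂⁴)/(1/ε₁ + 1/ε₂ − 1).
T₁⁴ − T₂⁴ = 5.050×10¹¹ − 8.100×10⁹ = 4.969×10¹¹ K⁴.
1/ε₁ + 1/ε₂ − 1 = 2.439 + 1.887 − 1 = 3.326.
q = 5.67×10⁻⁸ × 4.969×10¹¹ / 3.326.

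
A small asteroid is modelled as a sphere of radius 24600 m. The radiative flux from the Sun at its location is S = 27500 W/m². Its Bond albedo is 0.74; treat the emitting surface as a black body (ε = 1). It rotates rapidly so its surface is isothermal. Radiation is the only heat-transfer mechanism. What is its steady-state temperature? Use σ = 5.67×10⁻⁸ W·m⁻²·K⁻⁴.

At equilibrium, absorbed power = emitted power.
Absorbing cross-section = πr² = 1.901×10⁹ m²; emitting surface = 4πr² = 7.605×10⁹ m² (ratio 4).
(1−a)S·A_cross = εσ·A_surf·T⁴  ⇒  T⁴ = (1−a)S/(4σ).
T⁴ = 0.260·27500/(4·5.67×10⁻⁸) = 3.153×10¹⁰ K⁴.
T = (3.153×10¹⁰)^(1/4).

T ≈ 421 K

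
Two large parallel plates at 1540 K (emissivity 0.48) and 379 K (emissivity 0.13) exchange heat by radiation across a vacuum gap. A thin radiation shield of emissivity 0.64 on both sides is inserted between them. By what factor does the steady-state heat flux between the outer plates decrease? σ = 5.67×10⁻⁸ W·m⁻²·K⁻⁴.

factor ≈ 1.24

Without shield: q₀ = σΔ(T⁴)/(1/ε₁+1/ε₂−1) with denominator 8.776.
With shield the two gaps are in series; the resistances add: (1/ε₁+1/ε_s−1)+(1/ε_s+1/ε₂−1) = 2.646+8.255 = 10.90.
Heat-flux ratio q₀/q = 10.90/8.776.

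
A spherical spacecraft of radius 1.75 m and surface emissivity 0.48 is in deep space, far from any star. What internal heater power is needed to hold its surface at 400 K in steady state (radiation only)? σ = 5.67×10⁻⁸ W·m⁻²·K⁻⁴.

P = εσ·4πr²·T⁴.
4πr² = 38.48 m²; T⁴ = 2.560×10¹⁰ K⁴.
P = 0.48·5.67×10⁻⁸·38.48·2.560×10¹⁰.

P ≈ 26800 W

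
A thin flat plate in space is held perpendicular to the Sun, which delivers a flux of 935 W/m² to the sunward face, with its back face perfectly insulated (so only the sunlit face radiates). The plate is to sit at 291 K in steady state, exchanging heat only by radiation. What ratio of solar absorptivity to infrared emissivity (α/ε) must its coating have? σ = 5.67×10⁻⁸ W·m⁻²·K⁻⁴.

α/ε ≈ 0.435

Balance: αS·A = εσ·1A·T⁴ ⇒ α/ε = σT⁴/S.
α/ε = 5.67×10⁻⁸·(291)⁴/935 = 5.67×10⁻⁸·7.171×10⁹/935.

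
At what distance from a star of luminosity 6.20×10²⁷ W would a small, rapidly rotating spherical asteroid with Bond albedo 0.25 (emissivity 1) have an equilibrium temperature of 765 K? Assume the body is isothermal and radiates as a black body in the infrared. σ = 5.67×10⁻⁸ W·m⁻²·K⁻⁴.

d ≈ 6.90×10¹⁰ m

For an isothermal black-emitting sphere, (1−a)S·πr² = σ·4πr²·T⁴ ⇒ S = 4σT⁴/(1−a).
S = 4·5.67×10⁻⁸·(765)⁴/0.750 = 1.036×10⁵ W/m².
Flux falls as S = L/(4πd²), so d = √(L/(4πS)) = √(6.20×10²⁷/(4π·1.036×10⁵)).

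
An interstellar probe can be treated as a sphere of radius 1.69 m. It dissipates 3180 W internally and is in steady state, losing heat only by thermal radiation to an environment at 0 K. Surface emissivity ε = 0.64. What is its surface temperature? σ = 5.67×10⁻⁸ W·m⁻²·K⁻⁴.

T ≈ 222 K

Steady state: internal power = radiated power, P = εσA T⁴.
Radiating area A = 4πr² = 35.89 m².
T⁴ = P/(εσA) = 3180/(0.64·5.67×10⁻⁸·35.89) = 2.442×10⁹ K⁴.
T = (2.442×10⁹)^(1/4).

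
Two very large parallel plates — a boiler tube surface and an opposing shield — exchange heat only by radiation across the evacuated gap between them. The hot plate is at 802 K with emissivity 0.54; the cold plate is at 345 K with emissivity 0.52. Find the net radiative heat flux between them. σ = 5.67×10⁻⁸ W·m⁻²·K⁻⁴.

For two infinite grey parallel plates, q = σ(T₁⁴ − T₂⁴)/(1/ε₁ + 1/ε₂ − 1).
T₁⁴ − T₂⁴ = 4.137×10¹¹ − 1.417×10¹⁰ = 3.995×10¹¹ K⁴.
1/ε₁ + 1/ε₂ − 1 = 1.852 + 1.923 − 1 = 2.775.
q = 5.67×10⁻⁸ × 3.995×10¹¹ / 2.775.

q ≈ 8160 W/m²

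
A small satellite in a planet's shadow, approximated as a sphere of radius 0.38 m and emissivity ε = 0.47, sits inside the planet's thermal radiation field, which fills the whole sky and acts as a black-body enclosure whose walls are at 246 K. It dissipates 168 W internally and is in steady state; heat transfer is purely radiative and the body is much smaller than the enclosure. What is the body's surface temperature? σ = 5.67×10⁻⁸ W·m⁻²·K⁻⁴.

T ≈ 291 K

For a small grey body in a large enclosure, net radiated power = εσA(T⁴ − T_w⁴).
Steady state: P = εσA(T⁴ − T_w⁴) with A = 4πr² = 1.815 m².
T⁴ = P/(εσA) + T_w⁴ = 168/(0.47·5.67×10⁻⁸·1.815) + (246)⁴
    = 3.474×10⁹ + 3.662×10⁹ = 7.136×10⁹ K⁴.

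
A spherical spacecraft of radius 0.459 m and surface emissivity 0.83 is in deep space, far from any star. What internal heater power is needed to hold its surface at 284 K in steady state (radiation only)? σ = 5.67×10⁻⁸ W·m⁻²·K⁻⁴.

P ≈ 811 W

P = εσ·4πr²·T⁴.
4πr² = 2.647 m²; T⁴ = 6.505×10⁹ K⁴.
P = 0.83·5.67×10⁻⁸·2.647·6.505×10⁹.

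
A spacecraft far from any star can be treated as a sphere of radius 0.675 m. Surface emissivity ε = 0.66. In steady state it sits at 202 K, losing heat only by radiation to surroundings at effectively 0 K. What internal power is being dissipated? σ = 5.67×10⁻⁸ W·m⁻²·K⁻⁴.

P ≈ 357 W

Steady state: P = εσA T⁴.
A = 4πr² = 5.726 m²; T⁴ = (202)⁴ = 1.665×10⁹ K⁴.
P = 0.66 × 5.67×10⁻⁸ × 5.726 × 1.665×10⁹.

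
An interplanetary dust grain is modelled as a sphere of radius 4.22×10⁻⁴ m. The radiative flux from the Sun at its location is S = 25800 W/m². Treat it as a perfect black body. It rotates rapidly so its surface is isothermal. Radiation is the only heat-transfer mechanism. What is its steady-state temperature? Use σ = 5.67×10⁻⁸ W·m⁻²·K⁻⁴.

T ≈ 581 K

At equilibrium, absorbed power = emitted power.
Absorbing cross-section = πr² = 5.595×10⁻⁷ m²; emitting surface = 4πr² = 2.238×10⁻⁶ m² (ratio 4).
S·A_cross = εσ·A_surf·T⁴  ⇒  T⁴ = S/(4σ).
T⁴ = 1.00·25800/(4·5.67×10⁻⁸) = 1.138×10¹¹ K⁴.
T = (1.138×10¹¹)^(1/4).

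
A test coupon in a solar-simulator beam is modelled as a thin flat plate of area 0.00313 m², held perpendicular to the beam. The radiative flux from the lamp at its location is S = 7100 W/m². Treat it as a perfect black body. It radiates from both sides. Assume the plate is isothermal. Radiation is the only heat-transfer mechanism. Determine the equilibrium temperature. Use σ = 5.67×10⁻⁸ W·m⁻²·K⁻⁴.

T ≈ 500 K

At equilibrium, absorbed power = emitted power.
Absorbing cross-section = A = 0.003130 m²; emitting surface = 2A = 0.006260 m² (ratio 2).
S·A_cross = εσ·A_surf·T⁴  ⇒  T⁴ = S/(2σ).
T⁴ = 1.00·7100/(2·5.67×10⁻⁸) = 6.261×10¹⁰ K⁴.
T = (6.261×10¹⁰)^(1/4).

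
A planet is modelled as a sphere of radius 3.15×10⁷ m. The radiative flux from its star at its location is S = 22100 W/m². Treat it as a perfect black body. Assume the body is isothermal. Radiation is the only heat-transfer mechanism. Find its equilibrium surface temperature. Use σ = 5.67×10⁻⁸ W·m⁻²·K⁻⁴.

T ≈ 559 K

At equilibrium, absorbed power = emitted power.
Absorbing cross-section = πr² = 3.117×10¹⁵ m²; emitting surface = 4πr² = 1.247×10¹⁶ m² (ratio 4).
S·A_cross = εσ·A_surf·T⁴  ⇒  T⁴ = S/(4σ).
T⁴ = 1.00·22100/(4·5.67×10⁻⁸) = 9.744×10¹⁰ K⁴.
T = (9.744×10¹⁰)^(1/4).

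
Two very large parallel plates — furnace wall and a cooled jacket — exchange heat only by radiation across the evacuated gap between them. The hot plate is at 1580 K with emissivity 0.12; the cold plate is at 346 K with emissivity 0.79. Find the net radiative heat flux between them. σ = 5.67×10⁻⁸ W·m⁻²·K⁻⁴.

q ≈ 41000 W/m²

For two infinite grey parallel plates, q = σ(T₁⁴ − T₂⁴)/(1/ε₁ + 1/ε₂ − 1).
T₁⁴ − T₂⁴ = 6.232×10¹² − 1.433×10¹⁰ = 6.218×10¹² K⁴.
1/ε₁ + 1/ε₂ − 1 = 8.333 + 1.266 − 1 = 8.599.
q = 5.67×10⁻⁸ × 6.218×10¹² / 8.599.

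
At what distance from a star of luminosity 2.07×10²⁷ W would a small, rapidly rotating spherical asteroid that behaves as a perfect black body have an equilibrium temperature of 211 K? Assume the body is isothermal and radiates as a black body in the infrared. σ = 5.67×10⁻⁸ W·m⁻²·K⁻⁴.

For an isothermal black-emitting sphere, (1−a)S·πr² = σ·4πr²·T⁴ ⇒ S = 4σT⁴/(1−a).
S = 4·5.67×10⁻⁸·(211)⁴/1.00 = 449.5 W/m².
Flux falls as S = L/(4πd²), so d = √(L/(4πS)) = √(2.07×10²⁷/(4π·449.5)).

d ≈ 6.05×10¹¹ m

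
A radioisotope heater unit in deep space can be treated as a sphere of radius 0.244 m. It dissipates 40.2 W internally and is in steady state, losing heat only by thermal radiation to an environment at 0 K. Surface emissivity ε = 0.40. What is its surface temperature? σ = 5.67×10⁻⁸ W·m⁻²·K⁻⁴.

Steady state: internal power = radiated power, P = εσA T⁴.
Radiating area A = 4πr² = 0.7482 m².
T⁴ = P/(εσA) = 40.2/(0.40·5.67×10⁻⁸·0.7482) = 2.369×10⁹ K⁴.
T = (2.369×10⁹)^(1/4).

T ≈ 221 K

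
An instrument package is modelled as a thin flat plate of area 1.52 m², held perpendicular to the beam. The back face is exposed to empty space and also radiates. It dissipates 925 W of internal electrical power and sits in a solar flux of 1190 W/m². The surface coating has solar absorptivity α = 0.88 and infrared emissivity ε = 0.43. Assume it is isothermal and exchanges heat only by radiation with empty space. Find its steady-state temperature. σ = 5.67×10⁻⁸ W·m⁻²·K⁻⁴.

At steady state, absorbed solar power + internal power = radiated power.
Absorbed: α·S·A_cross = 0.88·1190·1.520 = 1592 W (cross-section A).
Total input = 1592 + 925 = 2517 W.
Radiated: εσ·A_surf·T⁴ with A_surf = 2A = 3.040 m².
T⁴ = 2517/(0.43·5.67×10⁻⁸·3.040) = 3.396×10¹⁰ K⁴.

T ≈ 429 K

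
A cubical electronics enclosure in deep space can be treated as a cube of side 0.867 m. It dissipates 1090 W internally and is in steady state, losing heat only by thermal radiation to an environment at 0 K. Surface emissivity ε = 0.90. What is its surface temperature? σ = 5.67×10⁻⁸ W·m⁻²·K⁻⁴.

Steady state: internal power = radiated power, P = εσA T⁴.
Radiating area A = 6L² = 4.510 m².
T⁴ = P/(εσA) = 1090/(0.90·5.67×10⁻⁸·4.510) = 4.736×10⁹ K⁴.
T = (4.736×10⁹)^(1/4).

T ≈ 262 K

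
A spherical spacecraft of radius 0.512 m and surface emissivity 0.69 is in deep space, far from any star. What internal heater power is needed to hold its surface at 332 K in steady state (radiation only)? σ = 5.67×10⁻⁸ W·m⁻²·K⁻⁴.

P = εσ·4πr²·T⁴.
4πr² = 3.294 m²; T⁴ = 1.215×10¹⁰ K⁴.
P = 0.69·5.67×10⁻⁸·3.294·1.215×10¹⁰.

P ≈ 1570 W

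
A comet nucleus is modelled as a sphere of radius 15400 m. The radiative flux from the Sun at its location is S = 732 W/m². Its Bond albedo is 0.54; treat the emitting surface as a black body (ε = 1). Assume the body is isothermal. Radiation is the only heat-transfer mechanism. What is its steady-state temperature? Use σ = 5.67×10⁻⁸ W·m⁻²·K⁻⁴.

T ≈ 196 K

At equilibrium, absorbed power = emitted power.
Absorbing cross-section = πr² = 7.451×10⁸ m²; emitting surface = 4πr² = 2.980×10⁹ m² (ratio 4).
(1−a)S·A_cross = εσ·A_surf·T⁴  ⇒  T⁴ = (1−a)S/(4σ).
T⁴ = 0.460·732/(4·5.67×10⁻⁸) = 1.485×10⁹ K⁴.
T = (1.485×10⁹)^(1/4).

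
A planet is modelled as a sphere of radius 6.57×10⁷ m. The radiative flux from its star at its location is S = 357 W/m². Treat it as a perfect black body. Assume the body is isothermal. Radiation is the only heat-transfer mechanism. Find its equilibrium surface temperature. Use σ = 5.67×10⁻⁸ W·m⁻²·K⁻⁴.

T ≈ 199 K

At equilibrium, absorbed power = emitted power.
Absorbing cross-section = πr² = 1.356×10¹⁶ m²; emitting surface = 4πr² = 5.424×10¹⁶ m² (ratio 4).
S·A_cross = εσ·A_surf·T⁴  ⇒  T⁴ = S/(4σ).
T⁴ = 1.00·357/(4·5.67×10⁻⁸) = 1.574×10⁹ K⁴.
T = (1.574×10⁹)^(1/4).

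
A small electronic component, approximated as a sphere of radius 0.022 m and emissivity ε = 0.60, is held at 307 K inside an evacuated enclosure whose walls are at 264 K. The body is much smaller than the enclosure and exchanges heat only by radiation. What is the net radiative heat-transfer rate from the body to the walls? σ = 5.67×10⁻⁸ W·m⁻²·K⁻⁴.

P_net ≈ 0.833 W

For a small grey body in a large enclosure: P_net = εσA(T_body⁴ − T_wall⁴).
A = 4πr² = 0.006082 m²; T_body⁴ − T_wall⁴ = 8.883×10⁹ − 4.858×10⁹ = 4.025×10⁹ K⁴.
|P_net| = 0.60·5.67×10⁻⁸·0.006082·4.025×10⁹.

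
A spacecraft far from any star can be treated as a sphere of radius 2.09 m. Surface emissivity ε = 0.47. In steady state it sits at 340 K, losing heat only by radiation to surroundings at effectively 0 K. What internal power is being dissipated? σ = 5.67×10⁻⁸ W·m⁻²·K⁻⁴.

P ≈ 19500 W

Steady state: P = εσA T⁴.
A = 4πr² = 54.89 m²; T⁴ = (340)⁴ = 1.336×10¹⁰ K⁴.
P = 0.47 × 5.67×10⁻⁸ × 54.89 × 1.336×10¹⁰.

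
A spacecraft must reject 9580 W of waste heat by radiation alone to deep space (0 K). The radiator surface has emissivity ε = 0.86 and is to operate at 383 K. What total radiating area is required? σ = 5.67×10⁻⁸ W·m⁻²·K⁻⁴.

A ≈ 9.13 m²

P = εσA T⁴ ⇒ A = P/(εσT⁴).
T⁴ = 2.152×10¹⁰ K⁴.
A = 9580/(0.86 × 5.67×10⁻⁸ × 2.152×10¹⁰).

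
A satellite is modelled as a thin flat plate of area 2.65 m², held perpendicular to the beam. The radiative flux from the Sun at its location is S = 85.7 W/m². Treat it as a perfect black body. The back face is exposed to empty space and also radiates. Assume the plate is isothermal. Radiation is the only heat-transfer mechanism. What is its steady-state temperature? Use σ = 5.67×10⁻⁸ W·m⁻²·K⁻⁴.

At equilibrium, absorbed power = emitted power.
Absorbing cross-section = A = 2.650 m²; emitting surface = 2A = 5.300 m² (ratio 2).
S·A_cross = εσ·A_surf·T⁴  ⇒  T⁴ = S/(2σ).
T⁴ = 1.00·85.7/(2·5.67×10⁻⁸) = 7.557×10⁸ K⁴.
T = (7.557×10⁸)^(1/4).

T ≈ 166 K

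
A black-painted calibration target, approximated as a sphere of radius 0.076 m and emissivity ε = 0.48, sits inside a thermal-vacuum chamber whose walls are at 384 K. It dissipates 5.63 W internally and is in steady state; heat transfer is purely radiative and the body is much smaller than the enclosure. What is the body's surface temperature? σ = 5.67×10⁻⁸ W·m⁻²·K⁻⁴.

T ≈ 396 K

For a small grey body in a large enclosure, net radiated power = εσA(T⁴ − T_w⁴).
Steady state: P = εσA(T⁴ − T_w⁴) with A = 4πr² = 0.07258 m².
T⁴ = P/(εσA) + T_w⁴ = 5.63/(0.48·5.67×10⁻⁸·0.07258) + (384)⁴
    = 2.850×10⁹ + 2.174×10¹⁰ = 2.459×10¹⁰ K⁴.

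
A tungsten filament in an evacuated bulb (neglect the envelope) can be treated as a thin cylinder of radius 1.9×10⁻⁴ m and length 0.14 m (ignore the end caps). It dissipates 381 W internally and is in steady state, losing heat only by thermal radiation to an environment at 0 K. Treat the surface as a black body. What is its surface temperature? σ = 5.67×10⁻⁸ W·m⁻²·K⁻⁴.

T ≈ 2520 K

Steady state: internal power = radiated power, P = εσA T⁴.
Radiating area A = 2πrL = 1.671×10⁻⁴ m².
T⁴ = P/(εσA) = 381/(1.0·5.67×10⁻⁸·1.671×10⁻⁴) = 4.021×10¹³ K⁴.
T = (4.021×10¹³)^(1/4).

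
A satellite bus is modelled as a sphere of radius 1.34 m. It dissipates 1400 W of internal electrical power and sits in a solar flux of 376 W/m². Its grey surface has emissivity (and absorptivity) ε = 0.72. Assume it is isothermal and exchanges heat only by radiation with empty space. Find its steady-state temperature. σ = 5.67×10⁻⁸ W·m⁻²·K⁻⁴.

At steady state, absorbed solar power + internal power = radiated power.
Absorbed: α·S·A_cross = 0.72·376·5.641 = 1527 W (cross-section πr²).
Total input = 1527 + 1400 = 2927 W.
Radiated: εσ·A_surf·T⁴ with A_surf = 4πr² = 22.56 m².
T⁴ = 2927/(0.72·5.67×10⁻⁸·22.56) = 3.178×10⁹ K⁴.

T ≈ 237 K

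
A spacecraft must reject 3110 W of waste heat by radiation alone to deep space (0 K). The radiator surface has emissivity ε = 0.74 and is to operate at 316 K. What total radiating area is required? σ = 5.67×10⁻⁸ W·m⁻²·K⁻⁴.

P = εσA T⁴ ⇒ A = P/(εσT⁴).
T⁴ = 9.971×10⁹ K⁴.
A = 3110/(0.74 × 5.67×10⁻⁸ × 9.971×10⁹).

A ≈ 7.43 m²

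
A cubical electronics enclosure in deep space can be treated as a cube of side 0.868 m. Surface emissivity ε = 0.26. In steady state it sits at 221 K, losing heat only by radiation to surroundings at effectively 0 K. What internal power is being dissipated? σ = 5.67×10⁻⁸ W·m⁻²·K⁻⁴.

P ≈ 159 W

Steady state: P = εσA T⁴.
A = 6L² = 4.521 m²; T⁴ = (221)⁴ = 2.385×10⁹ K⁴.
P = 0.26 × 5.67×10⁻⁸ × 4.521 × 2.385×10⁹.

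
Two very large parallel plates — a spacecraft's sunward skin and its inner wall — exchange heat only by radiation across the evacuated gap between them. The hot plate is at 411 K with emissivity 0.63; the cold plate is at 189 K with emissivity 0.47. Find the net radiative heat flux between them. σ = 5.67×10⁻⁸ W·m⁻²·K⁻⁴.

For two infinite grey parallel plates, q = σ(T₁⁴ − T₂⁴)/(1/ε₁ + 1/ε₂ − 1).
T₁⁴ − T₂⁴ = 2.853×10¹⁰ − 1.276×10⁹ = 2.726×10¹⁰ K⁴.
1/ε₁ + 1/ε₂ − 1 = 1.587 + 2.128 − 1 = 2.715.
q = 5.67×10⁻⁸ × 2.726×10¹⁰ / 2.715.

q ≈ 569 W/m²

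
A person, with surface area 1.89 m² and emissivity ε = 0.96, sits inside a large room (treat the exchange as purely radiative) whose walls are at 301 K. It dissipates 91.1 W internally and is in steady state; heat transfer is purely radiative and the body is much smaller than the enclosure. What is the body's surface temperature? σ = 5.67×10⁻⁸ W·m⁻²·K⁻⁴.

For a small grey body in a large enclosure, net radiated power = εσA(T⁴ − T_w⁴).
Steady state: P = εσA(T⁴ − T_w⁴) with A = 1.89 m².
T⁴ = P/(εσA) + T_w⁴ = 91.1/(0.96·5.67×10⁻⁸·1.890) + (301)⁴
    = 8.855×10⁸ + 8.209×10⁹ = 9.094×10⁹ K⁴.

T ≈ 309 K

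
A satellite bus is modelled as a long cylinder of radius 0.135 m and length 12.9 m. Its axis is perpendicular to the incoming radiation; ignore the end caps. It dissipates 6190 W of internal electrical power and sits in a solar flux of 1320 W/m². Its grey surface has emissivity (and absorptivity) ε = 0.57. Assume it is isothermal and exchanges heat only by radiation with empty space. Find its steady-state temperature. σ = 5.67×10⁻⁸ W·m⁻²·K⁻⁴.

At steady state, absorbed solar power + internal power = radiated power.
Absorbed: α·S·A_cross = 0.57·1320·3.483 = 2621 W (cross-section 2rL).
Total input = 2621 + 6190 = 8811 W.
Radiated: εσ·A_surf·T⁴ with A_surf = 2πrL = 10.94 m².
T⁴ = 8811/(0.57·5.67×10⁻⁸·10.94) = 2.491×10¹⁰ K⁴.

T ≈ 397 K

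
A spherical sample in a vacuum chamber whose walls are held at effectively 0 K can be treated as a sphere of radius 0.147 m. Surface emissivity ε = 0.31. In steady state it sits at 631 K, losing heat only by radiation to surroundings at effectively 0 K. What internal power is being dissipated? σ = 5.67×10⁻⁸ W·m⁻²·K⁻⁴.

P ≈ 757 W

Steady state: P = εσA T⁴.
A = 4πr² = 0.2715 m²; T⁴ = (631)⁴ = 1.585×10¹¹ K⁴.
P = 0.31 × 5.67×10⁻⁸ × 0.2715 × 1.585×10¹¹.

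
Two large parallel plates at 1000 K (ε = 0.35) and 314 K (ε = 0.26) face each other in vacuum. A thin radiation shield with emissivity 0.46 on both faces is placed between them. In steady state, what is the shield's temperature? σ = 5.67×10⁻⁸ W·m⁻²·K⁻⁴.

T_s ≈ 865 K

In steady state the net flux on the hot side equals that on the cold side.
σ(T₁⁴−T_s⁴)/D₁ = σ(T_s⁴−T₂⁴)/D₂, with D₁ = 1/ε₁+1/ε_s−1 = 4.031, D₂ = 1/ε_s+1/ε₂−1 = 5.020.
Solve for T_s⁴: T_s⁴ = (D₂·T₁⁴ + D₁·T₂⁴)/(D₁+D₂) = 5.590×10¹¹ K⁴.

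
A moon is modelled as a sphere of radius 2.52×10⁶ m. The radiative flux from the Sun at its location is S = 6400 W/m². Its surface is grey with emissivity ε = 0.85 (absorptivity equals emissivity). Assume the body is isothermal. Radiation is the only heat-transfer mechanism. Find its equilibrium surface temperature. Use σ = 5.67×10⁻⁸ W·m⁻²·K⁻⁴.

T ≈ 410 K

At equilibrium, absorbed power = emitted power.
Absorbing cross-section = πr² = 1.995×10¹³ m²; emitting surface = 4πr² = 7.980×10¹³ m² (ratio 4).
εS·A_cross = εσ·A_surf·T⁴  ⇒  T⁴ = S/(4σ)   (ε cancels).
T⁴ = 6400/(4·5.67×10⁻⁸) = 2.822×10¹⁰ K⁴.
T = (2.822×10¹⁰)^(1/4).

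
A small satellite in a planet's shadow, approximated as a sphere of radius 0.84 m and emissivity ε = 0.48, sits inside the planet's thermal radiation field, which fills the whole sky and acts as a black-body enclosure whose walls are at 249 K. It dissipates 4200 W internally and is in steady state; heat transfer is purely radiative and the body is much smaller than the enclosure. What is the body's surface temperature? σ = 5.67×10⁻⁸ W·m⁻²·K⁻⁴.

T ≈ 382 K

For a small grey body in a large enclosure, net radiated power = εσA(T⁴ − T_w⁴).
Steady state: P = εσA(T⁴ − T_w⁴) with A = 4πr² = 8.867 m².
T⁴ = P/(εσA) + T_w⁴ = 4200/(0.48·5.67×10⁻⁸·8.867) + (249)⁴
    = 1.740×10¹⁰ + 3.844×10⁹ = 2.125×10¹⁰ K⁴.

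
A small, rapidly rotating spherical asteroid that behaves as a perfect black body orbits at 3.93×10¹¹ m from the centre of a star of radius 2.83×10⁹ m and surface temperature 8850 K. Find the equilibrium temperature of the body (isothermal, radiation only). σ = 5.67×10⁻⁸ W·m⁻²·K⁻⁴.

The star's surface emits σT_*⁴; at distance d the flux is S = σT_*⁴(R_*/d)².
S = 5.67×10⁻⁸·(8850)⁴·(2.83×10⁹/3.93×10¹¹)² = 18040 W/m².
For an isothermal sphere T⁴ = (1−a)S/(4σ) = 7.952×10¹⁰ K⁴.

T ≈ 531 K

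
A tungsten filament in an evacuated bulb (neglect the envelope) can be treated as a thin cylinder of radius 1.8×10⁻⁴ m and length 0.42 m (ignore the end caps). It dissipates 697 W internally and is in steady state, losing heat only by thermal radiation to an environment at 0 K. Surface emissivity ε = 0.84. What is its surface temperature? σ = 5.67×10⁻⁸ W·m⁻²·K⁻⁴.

Steady state: internal power = radiated power, P = εσA T⁴.
Radiating area A = 2πrL = 4.750×10⁻⁴ m².
T⁴ = P/(εσA) = 697/(0.84·5.67×10⁻⁸·4.750×10⁻⁴) = 3.081×10¹³ K⁴.
T = (3.081×10¹³)^(1/4).

T ≈ 2360 K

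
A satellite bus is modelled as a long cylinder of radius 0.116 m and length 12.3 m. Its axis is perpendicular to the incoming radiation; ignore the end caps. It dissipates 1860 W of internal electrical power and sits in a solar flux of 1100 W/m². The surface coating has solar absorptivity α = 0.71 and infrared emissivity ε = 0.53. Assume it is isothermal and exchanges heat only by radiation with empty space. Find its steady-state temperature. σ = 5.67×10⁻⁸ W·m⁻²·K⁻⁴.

T ≈ 351 K

At steady state, absorbed solar power + internal power = radiated power.
Absorbed: α·S·A_cross = 0.71·1100·2.854 = 2229 W (cross-section 2rL).
Total input = 2229 + 1860 = 4089 W.
Radiated: εσ·A_surf·T⁴ with A_surf = 2πrL = 8.965 m².
T⁴ = 4089/(0.53·5.67×10⁻⁸·8.965) = 1.518×10¹⁰ K⁴.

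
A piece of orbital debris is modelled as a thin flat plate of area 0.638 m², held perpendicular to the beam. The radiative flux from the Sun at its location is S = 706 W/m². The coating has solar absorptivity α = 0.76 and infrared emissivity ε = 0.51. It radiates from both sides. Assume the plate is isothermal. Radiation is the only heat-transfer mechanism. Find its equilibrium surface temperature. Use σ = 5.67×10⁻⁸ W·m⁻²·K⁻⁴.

T ≈ 310 K

At equilibrium, absorbed power = emitted power.
Absorbing cross-section = A = 0.6380 m²; emitting surface = 2A = 1.276 m² (ratio 2).
αS·A_cross = εσ·A_surf·T⁴  ⇒  T⁴ = αS/(ε·2σ).
T⁴ = 0.760·706/(0.51·2·5.67×10⁻⁸) = 9.278×10⁹ K⁴.
T = (9.278×10⁹)^(1/4).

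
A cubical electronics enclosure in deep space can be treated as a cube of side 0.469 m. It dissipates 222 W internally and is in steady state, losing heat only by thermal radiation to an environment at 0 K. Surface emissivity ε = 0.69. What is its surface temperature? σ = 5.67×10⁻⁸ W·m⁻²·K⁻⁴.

Steady state: internal power = radiated power, P = εσA T⁴.
Radiating area A = 6L² = 1.320 m².
T⁴ = P/(εσA) = 222/(0.69·5.67×10⁻⁸·1.320) = 4.300×10⁹ K⁴.
T = (4.300×10⁹)^(1/4).

T ≈ 256 K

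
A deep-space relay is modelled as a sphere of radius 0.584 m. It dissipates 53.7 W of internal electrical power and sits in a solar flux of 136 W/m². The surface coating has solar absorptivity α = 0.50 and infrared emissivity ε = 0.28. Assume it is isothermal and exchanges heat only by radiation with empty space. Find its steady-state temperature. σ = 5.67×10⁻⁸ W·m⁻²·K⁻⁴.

T ≈ 208 K

At steady state, absorbed solar power + internal power = radiated power.
Absorbed: α·S·A_cross = 0.50·136·1.071 = 72.86 W (cross-section πr²).
Total input = 72.86 + 53.7 = 126.6 W.
Radiated: εσ·A_surf·T⁴ with A_surf = 4πr² = 4.286 m².
T⁴ = 126.6/(0.28·5.67×10⁻⁸·4.286) = 1.860×10⁹ K⁴.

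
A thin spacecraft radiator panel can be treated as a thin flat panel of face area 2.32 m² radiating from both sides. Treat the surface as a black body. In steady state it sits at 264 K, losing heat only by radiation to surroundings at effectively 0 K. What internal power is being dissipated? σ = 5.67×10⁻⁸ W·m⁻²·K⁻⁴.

P ≈ 1280 W

Steady state: P = εσA T⁴.
A = 2·2.32 = 4.640 m²; T⁴ = (264)⁴ = 4.858×10⁹ K⁴.
P = 1.0 × 5.67×10⁻⁸ × 4.640 × 4.858×10⁹.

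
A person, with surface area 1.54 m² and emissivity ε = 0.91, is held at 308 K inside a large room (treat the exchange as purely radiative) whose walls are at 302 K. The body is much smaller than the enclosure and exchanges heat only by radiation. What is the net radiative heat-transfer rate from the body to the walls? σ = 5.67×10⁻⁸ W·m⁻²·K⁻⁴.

For a small grey body in a large enclosure: P_net = εσA(T_body⁴ − T_wall⁴).
A = 1.54 m²; T_body⁴ − T_wall⁴ = 8.999×10⁹ − 8.318×10⁹ = 6.810×10⁸ K⁴.
|P_net| = 0.91·5.67×10⁻⁸·1.540·6.810×10⁸.

P_net ≈ 54.1 W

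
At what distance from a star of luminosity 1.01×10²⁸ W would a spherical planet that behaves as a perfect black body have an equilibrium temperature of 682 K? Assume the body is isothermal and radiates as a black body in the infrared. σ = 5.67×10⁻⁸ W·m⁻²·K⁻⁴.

d ≈ 1.28×10¹¹ m

For an isothermal black-emitting sphere, (1−a)S·πr² = σ·4πr²·T⁴ ⇒ S = 4σT⁴/(1−a).
S = 4·5.67×10⁻⁸·(682)⁴/1.00 = 49070 W/m².
Flux falls as S = L/(4πd²), so d = √(L/(4πS)) = √(1.01×10²⁸/(4π·49070)).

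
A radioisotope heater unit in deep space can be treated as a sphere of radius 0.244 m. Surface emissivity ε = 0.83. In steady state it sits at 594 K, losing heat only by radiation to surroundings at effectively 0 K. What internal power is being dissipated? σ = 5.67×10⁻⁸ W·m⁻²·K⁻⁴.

P ≈ 4380 W

Steady state: P = εσA T⁴.
A = 4πr² = 0.7482 m²; T⁴ = (594)⁴ = 1.245×10¹¹ K⁴.
P = 0.83 × 5.67×10⁻⁸ × 0.7482 × 1.245×10¹¹.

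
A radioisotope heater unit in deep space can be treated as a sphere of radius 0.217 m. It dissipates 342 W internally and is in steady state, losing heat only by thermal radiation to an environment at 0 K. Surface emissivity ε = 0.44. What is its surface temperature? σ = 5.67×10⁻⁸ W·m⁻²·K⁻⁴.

T ≈ 390 K

Steady state: internal power = radiated power, P = εσA T⁴.
Radiating area A = 4πr² = 0.5917 m².
T⁴ = P/(εσA) = 342/(0.44·5.67×10⁻⁸·0.5917) = 2.317×10¹⁰ K⁴.
T = (2.317×10¹⁰)^(1/4).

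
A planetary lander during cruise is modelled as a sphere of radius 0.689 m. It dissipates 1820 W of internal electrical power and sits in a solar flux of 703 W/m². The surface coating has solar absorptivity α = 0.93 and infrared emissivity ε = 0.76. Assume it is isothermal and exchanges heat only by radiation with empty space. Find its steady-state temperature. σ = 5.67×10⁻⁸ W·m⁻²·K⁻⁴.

T ≈ 323 K

At steady state, absorbed solar power + internal power = radiated power.
Absorbed: α·S·A_cross = 0.93·703·1.491 = 975.0 W (cross-section πr²).
Total input = 975.0 + 1820 = 2795 W.
Radiated: εσ·A_surf·T⁴ with A_surf = 4πr² = 5.966 m².
T⁴ = 2795/(0.76·5.67×10⁻⁸·5.966) = 1.087×10¹⁰ K⁴.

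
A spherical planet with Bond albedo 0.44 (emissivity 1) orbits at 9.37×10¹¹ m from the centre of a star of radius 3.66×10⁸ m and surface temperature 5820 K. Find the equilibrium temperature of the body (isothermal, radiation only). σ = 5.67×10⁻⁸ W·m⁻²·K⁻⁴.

T ≈ 70.4 K

The star's surface emits σT_*⁴; at distance d the flux is S = σT_*⁴(R_*/d)².
S = 5.67×10⁻⁸·(5820)⁴·(3.66×10⁸/9.37×10¹¹)² = 9.926 W/m².
For an isothermal sphere T⁴ = (1−a)S/(4σ) = 2.451×10⁷ K⁴.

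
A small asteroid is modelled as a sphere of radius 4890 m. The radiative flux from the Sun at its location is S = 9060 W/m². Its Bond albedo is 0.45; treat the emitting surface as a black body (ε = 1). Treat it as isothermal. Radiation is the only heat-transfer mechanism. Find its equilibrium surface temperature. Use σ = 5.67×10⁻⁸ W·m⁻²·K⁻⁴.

T ≈ 385 K

At equilibrium, absorbed power = emitted power.
Absorbing cross-section = πr² = 7.512×10⁷ m²; emitting surface = 4πr² = 3.005×10⁸ m² (ratio 4).
(1−a)S·A_cross = εσ·A_surf·T⁴  ⇒  T⁴ = (1−a)S/(4σ).
T⁴ = 0.550·9060/(4·5.67×10⁻⁸) = 2.197×10¹⁰ K⁴.
T = (2.197×10¹⁰)^(1/4).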